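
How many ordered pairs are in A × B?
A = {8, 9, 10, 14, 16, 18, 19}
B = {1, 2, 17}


Set A = {8, 9, 10, 14, 16, 18, 19} has 7 elements.
Set B = {1, 2, 17} has 3 elements.
|A × B| = |A| × |B| = 7 × 3 = 21

21


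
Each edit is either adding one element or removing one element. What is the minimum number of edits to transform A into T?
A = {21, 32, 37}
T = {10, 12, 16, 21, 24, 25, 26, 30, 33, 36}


Set A = {21, 32, 37}
Set T = {10, 12, 16, 21, 24, 25, 26, 30, 33, 36}
Elements to remove from A (in A, not in T): {32, 37} → 2 removals
Elements to add to A (in T, not in A): {10, 12, 16, 24, 25, 26, 30, 33, 36} → 9 additions
Total edits = 2 + 9 = 11

11


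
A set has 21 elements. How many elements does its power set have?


The set has 21 elements.
The power set contains all possible subsets.
|P(A)| = 2^|A| = 2^21 = 2097152

2097152


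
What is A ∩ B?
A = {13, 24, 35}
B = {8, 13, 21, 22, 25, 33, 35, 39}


Set A = {13, 24, 35}
Set B = {8, 13, 21, 22, 25, 33, 35, 39}
A ∩ B includes only elements in both sets.
Check each element of A against B:
13 ✓, 24 ✗, 35 ✓
A ∩ B = {13, 35}

{13, 35}


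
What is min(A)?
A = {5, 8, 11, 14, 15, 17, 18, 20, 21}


Set A = {5, 8, 11, 14, 15, 17, 18, 20, 21}
Elements in ascending order: 5, 8, 11, 14, 15, 17, 18, 20, 21
The smallest element is 5.

5


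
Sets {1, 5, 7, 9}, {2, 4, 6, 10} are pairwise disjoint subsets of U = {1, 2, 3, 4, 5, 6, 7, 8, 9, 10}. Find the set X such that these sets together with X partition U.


U = {1, 2, 3, 4, 5, 6, 7, 8, 9, 10}
Shown blocks: {1, 5, 7, 9}, {2, 4, 6, 10}
A partition's blocks are pairwise disjoint and cover U, so the missing block = U \ (union of shown blocks).
Union of shown blocks: {1, 2, 4, 5, 6, 7, 9, 10}
Missing block = U \ (union) = {3, 8}

{3, 8}


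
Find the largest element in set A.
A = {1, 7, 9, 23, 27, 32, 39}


Set A = {1, 7, 9, 23, 27, 32, 39}
Elements in ascending order: 1, 7, 9, 23, 27, 32, 39
The largest element is 39.

39


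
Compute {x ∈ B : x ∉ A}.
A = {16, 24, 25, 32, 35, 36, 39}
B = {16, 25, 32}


Set A = {16, 24, 25, 32, 35, 36, 39}
Set B = {16, 25, 32}
Check each element of B against A:
16 ∈ A, 25 ∈ A, 32 ∈ A
Elements of B not in A: {}

{}


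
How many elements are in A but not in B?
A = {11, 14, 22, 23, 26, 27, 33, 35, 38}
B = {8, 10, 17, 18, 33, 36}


Set A = {11, 14, 22, 23, 26, 27, 33, 35, 38}
Set B = {8, 10, 17, 18, 33, 36}
A \ B = {11, 14, 22, 23, 26, 27, 35, 38}
|A \ B| = 8

8


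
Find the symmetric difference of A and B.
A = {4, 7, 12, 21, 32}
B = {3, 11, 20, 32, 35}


Set A = {4, 7, 12, 21, 32}
Set B = {3, 11, 20, 32, 35}
A △ B = (A \ B) ∪ (B \ A)
Elements in A but not B: {4, 7, 12, 21}
Elements in B but not A: {3, 11, 20, 35}
A △ B = {3, 4, 7, 11, 12, 20, 21, 35}

{3, 4, 7, 11, 12, 20, 21, 35}


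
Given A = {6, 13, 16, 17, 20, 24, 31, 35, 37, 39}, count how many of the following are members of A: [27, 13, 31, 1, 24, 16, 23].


Set A = {6, 13, 16, 17, 20, 24, 31, 35, 37, 39}
Candidates: [27, 13, 31, 1, 24, 16, 23]
Check each candidate:
27 ∉ A, 13 ∈ A, 31 ∈ A, 1 ∉ A, 24 ∈ A, 16 ∈ A, 23 ∉ A
Count of candidates in A: 4

4


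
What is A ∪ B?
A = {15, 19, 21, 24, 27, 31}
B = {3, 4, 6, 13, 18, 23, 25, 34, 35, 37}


Set A = {15, 19, 21, 24, 27, 31}
Set B = {3, 4, 6, 13, 18, 23, 25, 34, 35, 37}
A ∪ B includes all elements in either set.
Elements from A: {15, 19, 21, 24, 27, 31}
Elements from B not already included: {3, 4, 6, 13, 18, 23, 25, 34, 35, 37}
A ∪ B = {3, 4, 6, 13, 15, 18, 19, 21, 23, 24, 25, 27, 31, 34, 35, 37}

{3, 4, 6, 13, 15, 18, 19, 21, 23, 24, 25, 27, 31, 34, 35, 37}


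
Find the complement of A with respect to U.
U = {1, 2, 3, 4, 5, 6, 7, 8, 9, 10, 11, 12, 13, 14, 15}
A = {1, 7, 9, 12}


Universal set U = {1, 2, 3, 4, 5, 6, 7, 8, 9, 10, 11, 12, 13, 14, 15}
Set A = {1, 7, 9, 12}
A' = U \ A = elements in U but not in A
Checking each element of U:
1 (in A, exclude), 2 (not in A, include), 3 (not in A, include), 4 (not in A, include), 5 (not in A, include), 6 (not in A, include), 7 (in A, exclude), 8 (not in A, include), 9 (in A, exclude), 10 (not in A, include), 11 (not in A, include), 12 (in A, exclude), 13 (not in A, include), 14 (not in A, include), 15 (not in A, include)
A' = {2, 3, 4, 5, 6, 8, 10, 11, 13, 14, 15}

{2, 3, 4, 5, 6, 8, 10, 11, 13, 14, 15}


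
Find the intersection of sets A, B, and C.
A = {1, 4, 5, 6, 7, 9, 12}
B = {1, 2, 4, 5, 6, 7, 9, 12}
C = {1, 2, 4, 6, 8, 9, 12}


Set A = {1, 4, 5, 6, 7, 9, 12}
Set B = {1, 2, 4, 5, 6, 7, 9, 12}
Set C = {1, 2, 4, 6, 8, 9, 12}
First, A ∩ B = {1, 4, 5, 6, 7, 9, 12}
Then, (A ∩ B) ∩ C = {1, 4, 6, 9, 12}

{1, 4, 6, 9, 12}


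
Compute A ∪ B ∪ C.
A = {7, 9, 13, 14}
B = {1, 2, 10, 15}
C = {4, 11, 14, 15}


Set A = {7, 9, 13, 14}
Set B = {1, 2, 10, 15}
Set C = {4, 11, 14, 15}
First, A ∪ B = {1, 2, 7, 9, 10, 13, 14, 15}
Then, (A ∪ B) ∪ C = {1, 2, 4, 7, 9, 10, 11, 13, 14, 15}

{1, 2, 4, 7, 9, 10, 11, 13, 14, 15}


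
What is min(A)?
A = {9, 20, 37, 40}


Set A = {9, 20, 37, 40}
Elements in ascending order: 9, 20, 37, 40
The smallest element is 9.

9


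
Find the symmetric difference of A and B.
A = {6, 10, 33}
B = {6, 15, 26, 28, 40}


Set A = {6, 10, 33}
Set B = {6, 15, 26, 28, 40}
A △ B = (A \ B) ∪ (B \ A)
Elements in A but not B: {10, 33}
Elements in B but not A: {15, 26, 28, 40}
A △ B = {10, 15, 26, 28, 33, 40}

{10, 15, 26, 28, 33, 40}


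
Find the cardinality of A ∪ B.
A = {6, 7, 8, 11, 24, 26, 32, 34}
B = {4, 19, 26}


Set A = {6, 7, 8, 11, 24, 26, 32, 34}, |A| = 8
Set B = {4, 19, 26}, |B| = 3
A ∩ B = {26}, |A ∩ B| = 1
|A ∪ B| = |A| + |B| - |A ∩ B| = 8 + 3 - 1 = 10

10


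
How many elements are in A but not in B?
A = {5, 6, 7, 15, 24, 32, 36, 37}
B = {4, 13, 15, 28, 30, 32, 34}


Set A = {5, 6, 7, 15, 24, 32, 36, 37}
Set B = {4, 13, 15, 28, 30, 32, 34}
A \ B = {5, 6, 7, 24, 36, 37}
|A \ B| = 6

6


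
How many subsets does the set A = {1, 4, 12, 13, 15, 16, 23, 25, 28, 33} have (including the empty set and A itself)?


Set A = {1, 4, 12, 13, 15, 16, 23, 25, 28, 33}
|A| = 10
The power set P(A) contains all subsets of A.
|P(A)| = 2^|A| = 2^10 = 1024

1024


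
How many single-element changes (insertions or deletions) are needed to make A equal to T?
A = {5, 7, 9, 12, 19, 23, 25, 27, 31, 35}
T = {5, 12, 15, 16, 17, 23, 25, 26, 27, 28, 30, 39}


Set A = {5, 7, 9, 12, 19, 23, 25, 27, 31, 35}
Set T = {5, 12, 15, 16, 17, 23, 25, 26, 27, 28, 30, 39}
Elements to remove from A (in A, not in T): {7, 9, 19, 31, 35} → 5 removals
Elements to add to A (in T, not in A): {15, 16, 17, 26, 28, 30, 39} → 7 additions
Total edits = 5 + 7 = 12

12


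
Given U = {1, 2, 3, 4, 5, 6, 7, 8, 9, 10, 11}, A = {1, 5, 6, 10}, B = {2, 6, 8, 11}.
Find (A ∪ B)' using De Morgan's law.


U = {1, 2, 3, 4, 5, 6, 7, 8, 9, 10, 11}
A = {1, 5, 6, 10}, B = {2, 6, 8, 11}
A ∪ B = {1, 2, 5, 6, 8, 10, 11}
(A ∪ B)' = U \ (A ∪ B) = {3, 4, 7, 9}
Verification via A' ∩ B': A' = {2, 3, 4, 7, 8, 9, 11}, B' = {1, 3, 4, 5, 7, 9, 10}
A' ∩ B' = {3, 4, 7, 9} ✓

{3, 4, 7, 9}


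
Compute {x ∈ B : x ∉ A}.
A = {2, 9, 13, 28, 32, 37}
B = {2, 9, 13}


Set A = {2, 9, 13, 28, 32, 37}
Set B = {2, 9, 13}
Check each element of B against A:
2 ∈ A, 9 ∈ A, 13 ∈ A
Elements of B not in A: {}

{}


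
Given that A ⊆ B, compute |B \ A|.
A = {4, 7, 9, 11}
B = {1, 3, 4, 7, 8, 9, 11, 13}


Set A = {4, 7, 9, 11}, |A| = 4
Set B = {1, 3, 4, 7, 8, 9, 11, 13}, |B| = 8
Since A ⊆ B: B \ A = {1, 3, 8, 13}
|B| - |A| = 8 - 4 = 4

4


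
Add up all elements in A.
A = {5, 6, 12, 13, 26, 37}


Set A = {5, 6, 12, 13, 26, 37}
Sum = 5 + 6 + 12 + 13 + 26 + 37 = 99

99


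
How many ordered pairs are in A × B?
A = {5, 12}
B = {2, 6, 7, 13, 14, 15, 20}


Set A = {5, 12} has 2 elements.
Set B = {2, 6, 7, 13, 14, 15, 20} has 7 elements.
|A × B| = |A| × |B| = 2 × 7 = 14

14


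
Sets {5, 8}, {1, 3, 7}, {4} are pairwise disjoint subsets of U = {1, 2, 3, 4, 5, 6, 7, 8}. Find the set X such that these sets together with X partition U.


U = {1, 2, 3, 4, 5, 6, 7, 8}
Shown blocks: {5, 8}, {1, 3, 7}, {4}
A partition's blocks are pairwise disjoint and cover U, so the missing block = U \ (union of shown blocks).
Union of shown blocks: {1, 3, 4, 5, 7, 8}
Missing block = U \ (union) = {2, 6}

{2, 6}


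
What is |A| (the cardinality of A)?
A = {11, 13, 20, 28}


Set A = {11, 13, 20, 28}
Listing elements: 11, 13, 20, 28
Counting: 4 elements
|A| = 4

4


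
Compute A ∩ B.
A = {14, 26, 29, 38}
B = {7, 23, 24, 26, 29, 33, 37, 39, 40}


Set A = {14, 26, 29, 38}
Set B = {7, 23, 24, 26, 29, 33, 37, 39, 40}
A ∩ B includes only elements in both sets.
Check each element of A against B:
14 ✗, 26 ✓, 29 ✓, 38 ✗
A ∩ B = {26, 29}

{26, 29}


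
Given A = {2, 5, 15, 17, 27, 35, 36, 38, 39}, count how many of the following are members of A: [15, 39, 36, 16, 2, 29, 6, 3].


Set A = {2, 5, 15, 17, 27, 35, 36, 38, 39}
Candidates: [15, 39, 36, 16, 2, 29, 6, 3]
Check each candidate:
15 ∈ A, 39 ∈ A, 36 ∈ A, 16 ∉ A, 2 ∈ A, 29 ∉ A, 6 ∉ A, 3 ∉ A
Count of candidates in A: 4

4


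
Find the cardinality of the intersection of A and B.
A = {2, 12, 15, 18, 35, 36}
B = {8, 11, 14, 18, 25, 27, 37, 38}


Set A = {2, 12, 15, 18, 35, 36}
Set B = {8, 11, 14, 18, 25, 27, 37, 38}
A ∩ B = {18}
|A ∩ B| = 1

1


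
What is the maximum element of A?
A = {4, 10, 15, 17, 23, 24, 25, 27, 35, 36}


Set A = {4, 10, 15, 17, 23, 24, 25, 27, 35, 36}
Elements in ascending order: 4, 10, 15, 17, 23, 24, 25, 27, 35, 36
The largest element is 36.

36


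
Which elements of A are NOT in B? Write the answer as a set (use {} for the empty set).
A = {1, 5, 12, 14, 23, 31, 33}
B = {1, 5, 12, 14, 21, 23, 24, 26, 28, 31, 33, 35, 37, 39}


Set A = {1, 5, 12, 14, 23, 31, 33}
Set B = {1, 5, 12, 14, 21, 23, 24, 26, 28, 31, 33, 35, 37, 39}
Check each element of A against B:
1 ∈ B, 5 ∈ B, 12 ∈ B, 14 ∈ B, 23 ∈ B, 31 ∈ B, 33 ∈ B
Elements of A not in B: {}

{}


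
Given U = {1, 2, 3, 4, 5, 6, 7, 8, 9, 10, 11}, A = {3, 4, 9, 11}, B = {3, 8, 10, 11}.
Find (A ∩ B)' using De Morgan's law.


U = {1, 2, 3, 4, 5, 6, 7, 8, 9, 10, 11}
A = {3, 4, 9, 11}, B = {3, 8, 10, 11}
A ∩ B = {3, 11}
(A ∩ B)' = U \ (A ∩ B) = {1, 2, 4, 5, 6, 7, 8, 9, 10}
Verification via A' ∪ B': A' = {1, 2, 5, 6, 7, 8, 10}, B' = {1, 2, 4, 5, 6, 7, 9}
A' ∪ B' = {1, 2, 4, 5, 6, 7, 8, 9, 10} ✓

{1, 2, 4, 5, 6, 7, 8, 9, 10}


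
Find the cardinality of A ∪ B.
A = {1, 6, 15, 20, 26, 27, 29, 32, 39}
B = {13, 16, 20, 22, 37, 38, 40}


Set A = {1, 6, 15, 20, 26, 27, 29, 32, 39}, |A| = 9
Set B = {13, 16, 20, 22, 37, 38, 40}, |B| = 7
A ∩ B = {20}, |A ∩ B| = 1
|A ∪ B| = |A| + |B| - |A ∩ B| = 9 + 7 - 1 = 15

15


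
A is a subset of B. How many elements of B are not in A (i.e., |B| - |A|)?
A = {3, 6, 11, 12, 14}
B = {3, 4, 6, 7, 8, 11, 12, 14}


Set A = {3, 6, 11, 12, 14}, |A| = 5
Set B = {3, 4, 6, 7, 8, 11, 12, 14}, |B| = 8
Since A ⊆ B: B \ A = {4, 7, 8}
|B| - |A| = 8 - 5 = 3

3


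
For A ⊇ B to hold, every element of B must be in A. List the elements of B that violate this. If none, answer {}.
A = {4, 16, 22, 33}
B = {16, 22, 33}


Set A = {4, 16, 22, 33}
Set B = {16, 22, 33}
Check each element of B against A:
16 ∈ A, 22 ∈ A, 33 ∈ A
Elements of B not in A: {}

{}


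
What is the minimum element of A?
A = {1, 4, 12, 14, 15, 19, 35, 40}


Set A = {1, 4, 12, 14, 15, 19, 35, 40}
Elements in ascending order: 1, 4, 12, 14, 15, 19, 35, 40
The smallest element is 1.

1


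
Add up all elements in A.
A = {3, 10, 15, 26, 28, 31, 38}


Set A = {3, 10, 15, 26, 28, 31, 38}
Sum = 3 + 10 + 15 + 26 + 28 + 31 + 38 = 151

151


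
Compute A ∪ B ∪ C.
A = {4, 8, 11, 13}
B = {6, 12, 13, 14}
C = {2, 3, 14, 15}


Set A = {4, 8, 11, 13}
Set B = {6, 12, 13, 14}
Set C = {2, 3, 14, 15}
First, A ∪ B = {4, 6, 8, 11, 12, 13, 14}
Then, (A ∪ B) ∪ C = {2, 3, 4, 6, 8, 11, 12, 13, 14, 15}

{2, 3, 4, 6, 8, 11, 12, 13, 14, 15}


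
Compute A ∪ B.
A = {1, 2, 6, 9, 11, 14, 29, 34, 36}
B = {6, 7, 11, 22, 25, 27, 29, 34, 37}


Set A = {1, 2, 6, 9, 11, 14, 29, 34, 36}
Set B = {6, 7, 11, 22, 25, 27, 29, 34, 37}
A ∪ B includes all elements in either set.
Elements from A: {1, 2, 6, 9, 11, 14, 29, 34, 36}
Elements from B not already included: {7, 22, 25, 27, 37}
A ∪ B = {1, 2, 6, 7, 9, 11, 14, 22, 25, 27, 29, 34, 36, 37}

{1, 2, 6, 7, 9, 11, 14, 22, 25, 27, 29, 34, 36, 37}


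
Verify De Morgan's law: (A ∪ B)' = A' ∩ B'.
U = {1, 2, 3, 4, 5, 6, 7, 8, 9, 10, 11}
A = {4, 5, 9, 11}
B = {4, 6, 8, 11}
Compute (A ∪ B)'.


U = {1, 2, 3, 4, 5, 6, 7, 8, 9, 10, 11}
A = {4, 5, 9, 11}, B = {4, 6, 8, 11}
A ∪ B = {4, 5, 6, 8, 9, 11}
(A ∪ B)' = U \ (A ∪ B) = {1, 2, 3, 7, 10}
Verification via A' ∩ B': A' = {1, 2, 3, 6, 7, 8, 10}, B' = {1, 2, 3, 5, 7, 9, 10}
A' ∩ B' = {1, 2, 3, 7, 10} ✓

{1, 2, 3, 7, 10}


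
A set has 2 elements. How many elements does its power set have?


The set has 2 elements.
The power set contains all possible subsets.
|P(A)| = 2^|A| = 2^2 = 4

4


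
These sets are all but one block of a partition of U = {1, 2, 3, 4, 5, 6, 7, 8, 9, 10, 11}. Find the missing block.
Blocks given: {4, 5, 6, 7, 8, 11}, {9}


U = {1, 2, 3, 4, 5, 6, 7, 8, 9, 10, 11}
Shown blocks: {4, 5, 6, 7, 8, 11}, {9}
A partition's blocks are pairwise disjoint and cover U, so the missing block = U \ (union of shown blocks).
Union of shown blocks: {4, 5, 6, 7, 8, 9, 11}
Missing block = U \ (union) = {1, 2, 3, 10}

{1, 2, 3, 10}


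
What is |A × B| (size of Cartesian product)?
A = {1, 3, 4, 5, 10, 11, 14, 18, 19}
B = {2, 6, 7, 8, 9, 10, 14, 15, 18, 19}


Set A = {1, 3, 4, 5, 10, 11, 14, 18, 19} has 9 elements.
Set B = {2, 6, 7, 8, 9, 10, 14, 15, 18, 19} has 10 elements.
|A × B| = |A| × |B| = 9 × 10 = 90

90


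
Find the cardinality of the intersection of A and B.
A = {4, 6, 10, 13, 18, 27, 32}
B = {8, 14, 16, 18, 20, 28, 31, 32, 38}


Set A = {4, 6, 10, 13, 18, 27, 32}
Set B = {8, 14, 16, 18, 20, 28, 31, 32, 38}
A ∩ B = {18, 32}
|A ∩ B| = 2

2


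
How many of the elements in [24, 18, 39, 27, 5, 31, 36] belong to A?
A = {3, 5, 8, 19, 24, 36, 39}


Set A = {3, 5, 8, 19, 24, 36, 39}
Candidates: [24, 18, 39, 27, 5, 31, 36]
Check each candidate:
24 ∈ A, 18 ∉ A, 39 ∈ A, 27 ∉ A, 5 ∈ A, 31 ∉ A, 36 ∈ A
Count of candidates in A: 4

4


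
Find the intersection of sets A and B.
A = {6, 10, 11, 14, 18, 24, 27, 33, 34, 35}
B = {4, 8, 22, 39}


Set A = {6, 10, 11, 14, 18, 24, 27, 33, 34, 35}
Set B = {4, 8, 22, 39}
A ∩ B includes only elements in both sets.
Check each element of A against B:
6 ✗, 10 ✗, 11 ✗, 14 ✗, 18 ✗, 24 ✗, 27 ✗, 33 ✗, 34 ✗, 35 ✗
A ∩ B = {}

{}


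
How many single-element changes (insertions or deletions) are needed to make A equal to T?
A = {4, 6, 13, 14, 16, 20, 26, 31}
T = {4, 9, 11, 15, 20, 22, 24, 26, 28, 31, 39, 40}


Set A = {4, 6, 13, 14, 16, 20, 26, 31}
Set T = {4, 9, 11, 15, 20, 22, 24, 26, 28, 31, 39, 40}
Elements to remove from A (in A, not in T): {6, 13, 14, 16} → 4 removals
Elements to add to A (in T, not in A): {9, 11, 15, 22, 24, 28, 39, 40} → 8 additions
Total edits = 4 + 8 = 12

12


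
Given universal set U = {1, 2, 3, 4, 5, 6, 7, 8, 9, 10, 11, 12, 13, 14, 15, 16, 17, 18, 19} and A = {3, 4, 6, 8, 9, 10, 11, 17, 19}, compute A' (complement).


Universal set U = {1, 2, 3, 4, 5, 6, 7, 8, 9, 10, 11, 12, 13, 14, 15, 16, 17, 18, 19}
Set A = {3, 4, 6, 8, 9, 10, 11, 17, 19}
A' = U \ A = elements in U but not in A
Checking each element of U:
1 (not in A, include), 2 (not in A, include), 3 (in A, exclude), 4 (in A, exclude), 5 (not in A, include), 6 (in A, exclude), 7 (not in A, include), 8 (in A, exclude), 9 (in A, exclude), 10 (in A, exclude), 11 (in A, exclude), 12 (not in A, include), 13 (not in A, include), 14 (not in A, include), 15 (not in A, include), 16 (not in A, include), 17 (in A, exclude), 18 (not in A, include), 19 (in A, exclude)
A' = {1, 2, 5, 7, 12, 13, 14, 15, 16, 18}

{1, 2, 5, 7, 12, 13, 14, 15, 16, 18}


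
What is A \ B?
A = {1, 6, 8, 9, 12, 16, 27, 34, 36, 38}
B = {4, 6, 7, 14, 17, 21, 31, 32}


Set A = {1, 6, 8, 9, 12, 16, 27, 34, 36, 38}
Set B = {4, 6, 7, 14, 17, 21, 31, 32}
A \ B includes elements in A that are not in B.
Check each element of A:
1 (not in B, keep), 6 (in B, remove), 8 (not in B, keep), 9 (not in B, keep), 12 (not in B, keep), 16 (not in B, keep), 27 (not in B, keep), 34 (not in B, keep), 36 (not in B, keep), 38 (not in B, keep)
A \ B = {1, 8, 9, 12, 16, 27, 34, 36, 38}

{1, 8, 9, 12, 16, 27, 34, 36, 38}


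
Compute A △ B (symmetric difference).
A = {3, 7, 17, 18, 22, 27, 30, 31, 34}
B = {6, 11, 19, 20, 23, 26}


Set A = {3, 7, 17, 18, 22, 27, 30, 31, 34}
Set B = {6, 11, 19, 20, 23, 26}
A △ B = (A \ B) ∪ (B \ A)
Elements in A but not B: {3, 7, 17, 18, 22, 27, 30, 31, 34}
Elements in B but not A: {6, 11, 19, 20, 23, 26}
A △ B = {3, 6, 7, 11, 17, 18, 19, 20, 22, 23, 26, 27, 30, 31, 34}

{3, 6, 7, 11, 17, 18, 19, 20, 22, 23, 26, 27, 30, 31, 34}


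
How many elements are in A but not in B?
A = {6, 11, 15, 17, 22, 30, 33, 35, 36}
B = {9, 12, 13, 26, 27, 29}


Set A = {6, 11, 15, 17, 22, 30, 33, 35, 36}
Set B = {9, 12, 13, 26, 27, 29}
A \ B = {6, 11, 15, 17, 22, 30, 33, 35, 36}
|A \ B| = 9

9


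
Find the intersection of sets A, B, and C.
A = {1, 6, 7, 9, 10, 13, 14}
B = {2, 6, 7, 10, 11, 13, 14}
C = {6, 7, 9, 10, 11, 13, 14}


Set A = {1, 6, 7, 9, 10, 13, 14}
Set B = {2, 6, 7, 10, 11, 13, 14}
Set C = {6, 7, 9, 10, 11, 13, 14}
First, A ∩ B = {6, 7, 10, 13, 14}
Then, (A ∩ B) ∩ C = {6, 7, 10, 13, 14}

{6, 7, 10, 13, 14}


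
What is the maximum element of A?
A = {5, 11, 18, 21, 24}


Set A = {5, 11, 18, 21, 24}
Elements in ascending order: 5, 11, 18, 21, 24
The largest element is 24.

24


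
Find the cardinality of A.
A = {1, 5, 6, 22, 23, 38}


Set A = {1, 5, 6, 22, 23, 38}
Listing elements: 1, 5, 6, 22, 23, 38
Counting: 6 elements
|A| = 6

6


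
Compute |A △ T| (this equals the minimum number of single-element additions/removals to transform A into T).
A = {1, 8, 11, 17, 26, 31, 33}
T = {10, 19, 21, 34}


Set A = {1, 8, 11, 17, 26, 31, 33}
Set T = {10, 19, 21, 34}
Elements to remove from A (in A, not in T): {1, 8, 11, 17, 26, 31, 33} → 7 removals
Elements to add to A (in T, not in A): {10, 19, 21, 34} → 4 additions
Total edits = 7 + 4 = 11

11


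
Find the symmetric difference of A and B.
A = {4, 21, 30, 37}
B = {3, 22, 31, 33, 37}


Set A = {4, 21, 30, 37}
Set B = {3, 22, 31, 33, 37}
A △ B = (A \ B) ∪ (B \ A)
Elements in A but not B: {4, 21, 30}
Elements in B but not A: {3, 22, 31, 33}
A △ B = {3, 4, 21, 22, 30, 31, 33}

{3, 4, 21, 22, 30, 31, 33}


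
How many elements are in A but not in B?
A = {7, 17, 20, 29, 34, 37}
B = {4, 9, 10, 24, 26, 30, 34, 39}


Set A = {7, 17, 20, 29, 34, 37}
Set B = {4, 9, 10, 24, 26, 30, 34, 39}
A \ B = {7, 17, 20, 29, 37}
|A \ B| = 5

5


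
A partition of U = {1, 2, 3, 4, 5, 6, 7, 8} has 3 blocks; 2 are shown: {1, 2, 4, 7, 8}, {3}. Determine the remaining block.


U = {1, 2, 3, 4, 5, 6, 7, 8}
Shown blocks: {1, 2, 4, 7, 8}, {3}
A partition's blocks are pairwise disjoint and cover U, so the missing block = U \ (union of shown blocks).
Union of shown blocks: {1, 2, 3, 4, 7, 8}
Missing block = U \ (union) = {5, 6}

{5, 6}


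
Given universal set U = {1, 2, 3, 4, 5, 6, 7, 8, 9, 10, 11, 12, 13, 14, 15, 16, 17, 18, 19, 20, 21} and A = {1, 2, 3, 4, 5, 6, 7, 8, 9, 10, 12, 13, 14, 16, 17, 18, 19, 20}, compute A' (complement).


Universal set U = {1, 2, 3, 4, 5, 6, 7, 8, 9, 10, 11, 12, 13, 14, 15, 16, 17, 18, 19, 20, 21}
Set A = {1, 2, 3, 4, 5, 6, 7, 8, 9, 10, 12, 13, 14, 16, 17, 18, 19, 20}
A' = U \ A = elements in U but not in A
Checking each element of U:
1 (in A, exclude), 2 (in A, exclude), 3 (in A, exclude), 4 (in A, exclude), 5 (in A, exclude), 6 (in A, exclude), 7 (in A, exclude), 8 (in A, exclude), 9 (in A, exclude), 10 (in A, exclude), 11 (not in A, include), 12 (in A, exclude), 13 (in A, exclude), 14 (in A, exclude), 15 (not in A, include), 16 (in A, exclude), 17 (in A, exclude), 18 (in A, exclude), 19 (in A, exclude), 20 (in A, exclude), 21 (not in A, include)
A' = {11, 15, 21}

{11, 15, 21}


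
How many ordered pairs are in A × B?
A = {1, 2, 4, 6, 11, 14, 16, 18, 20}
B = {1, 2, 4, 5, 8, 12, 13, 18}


Set A = {1, 2, 4, 6, 11, 14, 16, 18, 20} has 9 elements.
Set B = {1, 2, 4, 5, 8, 12, 13, 18} has 8 elements.
|A × B| = |A| × |B| = 9 × 8 = 72

72


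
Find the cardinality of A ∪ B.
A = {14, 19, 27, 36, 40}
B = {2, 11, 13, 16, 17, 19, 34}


Set A = {14, 19, 27, 36, 40}, |A| = 5
Set B = {2, 11, 13, 16, 17, 19, 34}, |B| = 7
A ∩ B = {19}, |A ∩ B| = 1
|A ∪ B| = |A| + |B| - |A ∩ B| = 5 + 7 - 1 = 11

11


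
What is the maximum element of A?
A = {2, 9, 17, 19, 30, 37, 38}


Set A = {2, 9, 17, 19, 30, 37, 38}
Elements in ascending order: 2, 9, 17, 19, 30, 37, 38
The largest element is 38.

38


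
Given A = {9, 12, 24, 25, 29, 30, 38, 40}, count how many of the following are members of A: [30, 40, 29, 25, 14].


Set A = {9, 12, 24, 25, 29, 30, 38, 40}
Candidates: [30, 40, 29, 25, 14]
Check each candidate:
30 ∈ A, 40 ∈ A, 29 ∈ A, 25 ∈ A, 14 ∉ A
Count of candidates in A: 4

4


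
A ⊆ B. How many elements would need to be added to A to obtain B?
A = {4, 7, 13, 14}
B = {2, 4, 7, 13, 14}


Set A = {4, 7, 13, 14}, |A| = 4
Set B = {2, 4, 7, 13, 14}, |B| = 5
Since A ⊆ B: B \ A = {2}
|B| - |A| = 5 - 4 = 1

1


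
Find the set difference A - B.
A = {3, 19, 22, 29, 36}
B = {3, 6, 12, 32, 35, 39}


Set A = {3, 19, 22, 29, 36}
Set B = {3, 6, 12, 32, 35, 39}
A \ B includes elements in A that are not in B.
Check each element of A:
3 (in B, remove), 19 (not in B, keep), 22 (not in B, keep), 29 (not in B, keep), 36 (not in B, keep)
A \ B = {19, 22, 29, 36}

{19, 22, 29, 36}


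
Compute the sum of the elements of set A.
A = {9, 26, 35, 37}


Set A = {9, 26, 35, 37}
Sum = 9 + 26 + 35 + 37 = 107

107


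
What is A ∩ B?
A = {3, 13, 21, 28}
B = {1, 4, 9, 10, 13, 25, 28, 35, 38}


Set A = {3, 13, 21, 28}
Set B = {1, 4, 9, 10, 13, 25, 28, 35, 38}
A ∩ B includes only elements in both sets.
Check each element of A against B:
3 ✗, 13 ✓, 21 ✗, 28 ✓
A ∩ B = {13, 28}

{13, 28}


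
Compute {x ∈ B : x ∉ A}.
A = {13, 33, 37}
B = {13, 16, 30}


Set A = {13, 33, 37}
Set B = {13, 16, 30}
Check each element of B against A:
13 ∈ A, 16 ∉ A (include), 30 ∉ A (include)
Elements of B not in A: {16, 30}

{16, 30}


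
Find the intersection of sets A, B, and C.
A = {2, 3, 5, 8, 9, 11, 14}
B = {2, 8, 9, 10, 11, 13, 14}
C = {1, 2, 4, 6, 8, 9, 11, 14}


Set A = {2, 3, 5, 8, 9, 11, 14}
Set B = {2, 8, 9, 10, 11, 13, 14}
Set C = {1, 2, 4, 6, 8, 9, 11, 14}
First, A ∩ B = {2, 8, 9, 11, 14}
Then, (A ∩ B) ∩ C = {2, 8, 9, 11, 14}

{2, 8, 9, 11, 14}


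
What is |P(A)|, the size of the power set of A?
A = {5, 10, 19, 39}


Set A = {5, 10, 19, 39}
|A| = 4
The power set P(A) contains all subsets of A.
|P(A)| = 2^|A| = 2^4 = 16

16


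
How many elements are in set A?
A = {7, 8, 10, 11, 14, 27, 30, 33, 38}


Set A = {7, 8, 10, 11, 14, 27, 30, 33, 38}
Listing elements: 7, 8, 10, 11, 14, 27, 30, 33, 38
Counting: 9 elements
|A| = 9

9


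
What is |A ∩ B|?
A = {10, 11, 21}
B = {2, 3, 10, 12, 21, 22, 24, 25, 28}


Set A = {10, 11, 21}
Set B = {2, 3, 10, 12, 21, 22, 24, 25, 28}
A ∩ B = {10, 21}
|A ∩ B| = 2

2


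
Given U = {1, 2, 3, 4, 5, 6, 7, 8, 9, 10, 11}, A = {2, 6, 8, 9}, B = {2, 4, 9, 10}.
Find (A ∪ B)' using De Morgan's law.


U = {1, 2, 3, 4, 5, 6, 7, 8, 9, 10, 11}
A = {2, 6, 8, 9}, B = {2, 4, 9, 10}
A ∪ B = {2, 4, 6, 8, 9, 10}
(A ∪ B)' = U \ (A ∪ B) = {1, 3, 5, 7, 11}
Verification via A' ∩ B': A' = {1, 3, 4, 5, 7, 10, 11}, B' = {1, 3, 5, 6, 7, 8, 11}
A' ∩ B' = {1, 3, 5, 7, 11} ✓

{1, 3, 5, 7, 11}


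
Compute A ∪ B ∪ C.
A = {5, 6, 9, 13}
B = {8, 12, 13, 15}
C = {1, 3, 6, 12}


Set A = {5, 6, 9, 13}
Set B = {8, 12, 13, 15}
Set C = {1, 3, 6, 12}
First, A ∪ B = {5, 6, 8, 9, 12, 13, 15}
Then, (A ∪ B) ∪ C = {1, 3, 5, 6, 8, 9, 12, 13, 15}

{1, 3, 5, 6, 8, 9, 12, 13, 15}


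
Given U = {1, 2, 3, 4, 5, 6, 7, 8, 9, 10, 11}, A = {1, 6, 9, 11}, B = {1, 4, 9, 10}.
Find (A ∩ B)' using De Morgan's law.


U = {1, 2, 3, 4, 5, 6, 7, 8, 9, 10, 11}
A = {1, 6, 9, 11}, B = {1, 4, 9, 10}
A ∩ B = {1, 9}
(A ∩ B)' = U \ (A ∩ B) = {2, 3, 4, 5, 6, 7, 8, 10, 11}
Verification via A' ∪ B': A' = {2, 3, 4, 5, 7, 8, 10}, B' = {2, 3, 5, 6, 7, 8, 11}
A' ∪ B' = {2, 3, 4, 5, 6, 7, 8, 10, 11} ✓

{2, 3, 4, 5, 6, 7, 8, 10, 11}


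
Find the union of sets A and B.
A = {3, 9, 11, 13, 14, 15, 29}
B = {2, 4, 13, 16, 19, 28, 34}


Set A = {3, 9, 11, 13, 14, 15, 29}
Set B = {2, 4, 13, 16, 19, 28, 34}
A ∪ B includes all elements in either set.
Elements from A: {3, 9, 11, 13, 14, 15, 29}
Elements from B not already included: {2, 4, 16, 19, 28, 34}
A ∪ B = {2, 3, 4, 9, 11, 13, 14, 15, 16, 19, 28, 29, 34}

{2, 3, 4, 9, 11, 13, 14, 15, 16, 19, 28, 29, 34}


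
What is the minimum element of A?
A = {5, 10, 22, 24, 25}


Set A = {5, 10, 22, 24, 25}
Elements in ascending order: 5, 10, 22, 24, 25
The smallest element is 5.

5


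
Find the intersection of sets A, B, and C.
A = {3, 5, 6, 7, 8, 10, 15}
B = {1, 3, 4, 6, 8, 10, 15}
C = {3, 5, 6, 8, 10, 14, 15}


Set A = {3, 5, 6, 7, 8, 10, 15}
Set B = {1, 3, 4, 6, 8, 10, 15}
Set C = {3, 5, 6, 8, 10, 14, 15}
First, A ∩ B = {3, 6, 8, 10, 15}
Then, (A ∩ B) ∩ C = {3, 6, 8, 10, 15}

{3, 6, 8, 10, 15}


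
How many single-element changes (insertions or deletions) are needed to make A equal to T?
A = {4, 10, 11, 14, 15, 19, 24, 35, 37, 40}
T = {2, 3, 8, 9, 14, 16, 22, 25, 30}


Set A = {4, 10, 11, 14, 15, 19, 24, 35, 37, 40}
Set T = {2, 3, 8, 9, 14, 16, 22, 25, 30}
Elements to remove from A (in A, not in T): {4, 10, 11, 15, 19, 24, 35, 37, 40} → 9 removals
Elements to add to A (in T, not in A): {2, 3, 8, 9, 16, 22, 25, 30} → 8 additions
Total edits = 9 + 8 = 17

17


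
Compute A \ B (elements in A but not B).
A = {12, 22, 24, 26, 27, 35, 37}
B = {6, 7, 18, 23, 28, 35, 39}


Set A = {12, 22, 24, 26, 27, 35, 37}
Set B = {6, 7, 18, 23, 28, 35, 39}
A \ B includes elements in A that are not in B.
Check each element of A:
12 (not in B, keep), 22 (not in B, keep), 24 (not in B, keep), 26 (not in B, keep), 27 (not in B, keep), 35 (in B, remove), 37 (not in B, keep)
A \ B = {12, 22, 24, 26, 27, 37}

{12, 22, 24, 26, 27, 37}


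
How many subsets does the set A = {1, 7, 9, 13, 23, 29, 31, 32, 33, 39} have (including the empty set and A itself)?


Set A = {1, 7, 9, 13, 23, 29, 31, 32, 33, 39}
|A| = 10
The power set P(A) contains all subsets of A.
|P(A)| = 2^|A| = 2^10 = 1024

1024


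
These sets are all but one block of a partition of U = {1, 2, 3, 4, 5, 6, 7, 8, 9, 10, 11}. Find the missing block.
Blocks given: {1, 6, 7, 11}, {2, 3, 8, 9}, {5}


U = {1, 2, 3, 4, 5, 6, 7, 8, 9, 10, 11}
Shown blocks: {1, 6, 7, 11}, {2, 3, 8, 9}, {5}
A partition's blocks are pairwise disjoint and cover U, so the missing block = U \ (union of shown blocks).
Union of shown blocks: {1, 2, 3, 5, 6, 7, 8, 9, 11}
Missing block = U \ (union) = {4, 10}

{4, 10}


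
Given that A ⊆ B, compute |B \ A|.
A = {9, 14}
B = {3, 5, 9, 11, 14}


Set A = {9, 14}, |A| = 2
Set B = {3, 5, 9, 11, 14}, |B| = 5
Since A ⊆ B: B \ A = {3, 5, 11}
|B| - |A| = 5 - 2 = 3

3


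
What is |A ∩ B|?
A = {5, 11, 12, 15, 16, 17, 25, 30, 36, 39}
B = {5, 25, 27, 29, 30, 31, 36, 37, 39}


Set A = {5, 11, 12, 15, 16, 17, 25, 30, 36, 39}
Set B = {5, 25, 27, 29, 30, 31, 36, 37, 39}
A ∩ B = {5, 25, 30, 36, 39}
|A ∩ B| = 5

5


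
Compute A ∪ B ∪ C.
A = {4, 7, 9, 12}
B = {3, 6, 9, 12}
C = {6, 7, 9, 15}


Set A = {4, 7, 9, 12}
Set B = {3, 6, 9, 12}
Set C = {6, 7, 9, 15}
First, A ∪ B = {3, 4, 6, 7, 9, 12}
Then, (A ∪ B) ∪ C = {3, 4, 6, 7, 9, 12, 15}

{3, 4, 6, 7, 9, 12, 15}


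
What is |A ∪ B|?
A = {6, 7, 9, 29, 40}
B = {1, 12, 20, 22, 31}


Set A = {6, 7, 9, 29, 40}, |A| = 5
Set B = {1, 12, 20, 22, 31}, |B| = 5
A ∩ B = {}, |A ∩ B| = 0
|A ∪ B| = |A| + |B| - |A ∩ B| = 5 + 5 - 0 = 10

10


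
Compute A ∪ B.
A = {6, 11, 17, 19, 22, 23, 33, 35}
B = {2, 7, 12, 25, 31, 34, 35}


Set A = {6, 11, 17, 19, 22, 23, 33, 35}
Set B = {2, 7, 12, 25, 31, 34, 35}
A ∪ B includes all elements in either set.
Elements from A: {6, 11, 17, 19, 22, 23, 33, 35}
Elements from B not already included: {2, 7, 12, 25, 31, 34}
A ∪ B = {2, 6, 7, 11, 12, 17, 19, 22, 23, 25, 31, 33, 34, 35}

{2, 6, 7, 11, 12, 17, 19, 22, 23, 25, 31, 33, 34, 35}


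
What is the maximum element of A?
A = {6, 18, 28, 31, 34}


Set A = {6, 18, 28, 31, 34}
Elements in ascending order: 6, 18, 28, 31, 34
The largest element is 34.

34


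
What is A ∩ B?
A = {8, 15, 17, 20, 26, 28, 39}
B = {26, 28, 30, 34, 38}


Set A = {8, 15, 17, 20, 26, 28, 39}
Set B = {26, 28, 30, 34, 38}
A ∩ B includes only elements in both sets.
Check each element of A against B:
8 ✗, 15 ✗, 17 ✗, 20 ✗, 26 ✓, 28 ✓, 39 ✗
A ∩ B = {26, 28}

{26, 28}


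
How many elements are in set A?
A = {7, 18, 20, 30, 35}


Set A = {7, 18, 20, 30, 35}
Listing elements: 7, 18, 20, 30, 35
Counting: 5 elements
|A| = 5

5


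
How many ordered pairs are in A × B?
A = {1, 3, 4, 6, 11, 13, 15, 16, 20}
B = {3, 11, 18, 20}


Set A = {1, 3, 4, 6, 11, 13, 15, 16, 20} has 9 elements.
Set B = {3, 11, 18, 20} has 4 elements.
|A × B| = |A| × |B| = 9 × 4 = 36

36


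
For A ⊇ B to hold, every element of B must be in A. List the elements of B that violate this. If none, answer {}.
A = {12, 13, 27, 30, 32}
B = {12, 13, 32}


Set A = {12, 13, 27, 30, 32}
Set B = {12, 13, 32}
Check each element of B against A:
12 ∈ A, 13 ∈ A, 32 ∈ A
Elements of B not in A: {}

{}


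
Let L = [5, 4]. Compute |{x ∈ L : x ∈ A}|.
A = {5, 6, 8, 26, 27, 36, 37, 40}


Set A = {5, 6, 8, 26, 27, 36, 37, 40}
Candidates: [5, 4]
Check each candidate:
5 ∈ A, 4 ∉ A
Count of candidates in A: 1

1


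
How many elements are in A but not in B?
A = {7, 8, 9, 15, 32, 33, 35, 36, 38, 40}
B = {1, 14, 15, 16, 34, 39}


Set A = {7, 8, 9, 15, 32, 33, 35, 36, 38, 40}
Set B = {1, 14, 15, 16, 34, 39}
A \ B = {7, 8, 9, 32, 33, 35, 36, 38, 40}
|A \ B| = 9

9


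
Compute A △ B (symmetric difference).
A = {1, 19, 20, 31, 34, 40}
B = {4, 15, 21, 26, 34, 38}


Set A = {1, 19, 20, 31, 34, 40}
Set B = {4, 15, 21, 26, 34, 38}
A △ B = (A \ B) ∪ (B \ A)
Elements in A but not B: {1, 19, 20, 31, 40}
Elements in B but not A: {4, 15, 21, 26, 38}
A △ B = {1, 4, 15, 19, 20, 21, 26, 31, 38, 40}

{1, 4, 15, 19, 20, 21, 26, 31, 38, 40}


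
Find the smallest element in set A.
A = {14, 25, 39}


Set A = {14, 25, 39}
Elements in ascending order: 14, 25, 39
The smallest element is 14.

14


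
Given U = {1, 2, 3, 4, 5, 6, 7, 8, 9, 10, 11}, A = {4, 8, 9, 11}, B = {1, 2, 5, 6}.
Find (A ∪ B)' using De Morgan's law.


U = {1, 2, 3, 4, 5, 6, 7, 8, 9, 10, 11}
A = {4, 8, 9, 11}, B = {1, 2, 5, 6}
A ∪ B = {1, 2, 4, 5, 6, 8, 9, 11}
(A ∪ B)' = U \ (A ∪ B) = {3, 7, 10}
Verification via A' ∩ B': A' = {1, 2, 3, 5, 6, 7, 10}, B' = {3, 4, 7, 8, 9, 10, 11}
A' ∩ B' = {3, 7, 10} ✓

{3, 7, 10}


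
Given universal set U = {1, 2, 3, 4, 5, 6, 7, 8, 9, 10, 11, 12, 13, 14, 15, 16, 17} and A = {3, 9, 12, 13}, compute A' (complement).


Universal set U = {1, 2, 3, 4, 5, 6, 7, 8, 9, 10, 11, 12, 13, 14, 15, 16, 17}
Set A = {3, 9, 12, 13}
A' = U \ A = elements in U but not in A
Checking each element of U:
1 (not in A, include), 2 (not in A, include), 3 (in A, exclude), 4 (not in A, include), 5 (not in A, include), 6 (not in A, include), 7 (not in A, include), 8 (not in A, include), 9 (in A, exclude), 10 (not in A, include), 11 (not in A, include), 12 (in A, exclude), 13 (in A, exclude), 14 (not in A, include), 15 (not in A, include), 16 (not in A, include), 17 (not in A, include)
A' = {1, 2, 4, 5, 6, 7, 8, 10, 11, 14, 15, 16, 17}

{1, 2, 4, 5, 6, 7, 8, 10, 11, 14, 15, 16, 17}


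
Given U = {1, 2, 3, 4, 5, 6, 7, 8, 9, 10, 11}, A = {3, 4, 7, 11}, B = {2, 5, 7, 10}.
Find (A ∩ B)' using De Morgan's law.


U = {1, 2, 3, 4, 5, 6, 7, 8, 9, 10, 11}
A = {3, 4, 7, 11}, B = {2, 5, 7, 10}
A ∩ B = {7}
(A ∩ B)' = U \ (A ∩ B) = {1, 2, 3, 4, 5, 6, 8, 9, 10, 11}
Verification via A' ∪ B': A' = {1, 2, 5, 6, 8, 9, 10}, B' = {1, 3, 4, 6, 8, 9, 11}
A' ∪ B' = {1, 2, 3, 4, 5, 6, 8, 9, 10, 11} ✓

{1, 2, 3, 4, 5, 6, 8, 9, 10, 11}


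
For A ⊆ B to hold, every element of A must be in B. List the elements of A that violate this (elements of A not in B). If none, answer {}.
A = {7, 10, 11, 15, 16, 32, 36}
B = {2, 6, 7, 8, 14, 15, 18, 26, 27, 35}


Set A = {7, 10, 11, 15, 16, 32, 36}
Set B = {2, 6, 7, 8, 14, 15, 18, 26, 27, 35}
Check each element of A against B:
7 ∈ B, 10 ∉ B (include), 11 ∉ B (include), 15 ∈ B, 16 ∉ B (include), 32 ∉ B (include), 36 ∉ B (include)
Elements of A not in B: {10, 11, 16, 32, 36}

{10, 11, 16, 32, 36}


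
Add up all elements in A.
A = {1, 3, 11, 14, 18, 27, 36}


Set A = {1, 3, 11, 14, 18, 27, 36}
Sum = 1 + 3 + 11 + 14 + 18 + 27 + 36 = 110

110


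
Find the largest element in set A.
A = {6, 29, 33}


Set A = {6, 29, 33}
Elements in ascending order: 6, 29, 33
The largest element is 33.

33


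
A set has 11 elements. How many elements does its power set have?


The set has 11 elements.
The power set contains all possible subsets.
|P(A)| = 2^|A| = 2^11 = 2048

2048


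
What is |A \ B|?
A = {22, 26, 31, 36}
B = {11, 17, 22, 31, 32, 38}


Set A = {22, 26, 31, 36}
Set B = {11, 17, 22, 31, 32, 38}
A \ B = {26, 36}
|A \ B| = 2

2


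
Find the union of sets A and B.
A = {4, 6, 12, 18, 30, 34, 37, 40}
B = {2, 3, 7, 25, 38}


Set A = {4, 6, 12, 18, 30, 34, 37, 40}
Set B = {2, 3, 7, 25, 38}
A ∪ B includes all elements in either set.
Elements from A: {4, 6, 12, 18, 30, 34, 37, 40}
Elements from B not already included: {2, 3, 7, 25, 38}
A ∪ B = {2, 3, 4, 6, 7, 12, 18, 25, 30, 34, 37, 38, 40}

{2, 3, 4, 6, 7, 12, 18, 25, 30, 34, 37, 38, 40}


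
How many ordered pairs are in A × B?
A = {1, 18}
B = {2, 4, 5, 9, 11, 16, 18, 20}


Set A = {1, 18} has 2 elements.
Set B = {2, 4, 5, 9, 11, 16, 18, 20} has 8 elements.
|A × B| = |A| × |B| = 2 × 8 = 16

16


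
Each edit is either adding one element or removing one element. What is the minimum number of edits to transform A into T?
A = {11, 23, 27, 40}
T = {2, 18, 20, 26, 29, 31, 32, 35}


Set A = {11, 23, 27, 40}
Set T = {2, 18, 20, 26, 29, 31, 32, 35}
Elements to remove from A (in A, not in T): {11, 23, 27, 40} → 4 removals
Elements to add to A (in T, not in A): {2, 18, 20, 26, 29, 31, 32, 35} → 8 additions
Total edits = 4 + 8 = 12

12


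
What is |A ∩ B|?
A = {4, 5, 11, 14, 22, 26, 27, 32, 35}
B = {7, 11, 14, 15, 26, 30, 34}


Set A = {4, 5, 11, 14, 22, 26, 27, 32, 35}
Set B = {7, 11, 14, 15, 26, 30, 34}
A ∩ B = {11, 14, 26}
|A ∩ B| = 3

3


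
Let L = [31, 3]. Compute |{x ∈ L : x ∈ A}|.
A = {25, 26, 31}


Set A = {25, 26, 31}
Candidates: [31, 3]
Check each candidate:
31 ∈ A, 3 ∉ A
Count of candidates in A: 1

1


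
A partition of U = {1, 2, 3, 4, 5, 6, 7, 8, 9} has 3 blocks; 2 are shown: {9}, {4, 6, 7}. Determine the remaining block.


U = {1, 2, 3, 4, 5, 6, 7, 8, 9}
Shown blocks: {9}, {4, 6, 7}
A partition's blocks are pairwise disjoint and cover U, so the missing block = U \ (union of shown blocks).
Union of shown blocks: {4, 6, 7, 9}
Missing block = U \ (union) = {1, 2, 3, 5, 8}

{1, 2, 3, 5, 8}


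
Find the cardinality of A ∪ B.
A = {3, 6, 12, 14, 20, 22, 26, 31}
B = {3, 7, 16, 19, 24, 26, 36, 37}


Set A = {3, 6, 12, 14, 20, 22, 26, 31}, |A| = 8
Set B = {3, 7, 16, 19, 24, 26, 36, 37}, |B| = 8
A ∩ B = {3, 26}, |A ∩ B| = 2
|A ∪ B| = |A| + |B| - |A ∩ B| = 8 + 8 - 2 = 14

14


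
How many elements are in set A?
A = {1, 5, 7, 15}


Set A = {1, 5, 7, 15}
Listing elements: 1, 5, 7, 15
Counting: 4 elements
|A| = 4

4


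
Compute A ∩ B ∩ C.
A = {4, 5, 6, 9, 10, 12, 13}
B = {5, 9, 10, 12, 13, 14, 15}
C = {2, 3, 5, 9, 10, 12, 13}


Set A = {4, 5, 6, 9, 10, 12, 13}
Set B = {5, 9, 10, 12, 13, 14, 15}
Set C = {2, 3, 5, 9, 10, 12, 13}
First, A ∩ B = {5, 9, 10, 12, 13}
Then, (A ∩ B) ∩ C = {5, 9, 10, 12, 13}

{5, 9, 10, 12, 13}


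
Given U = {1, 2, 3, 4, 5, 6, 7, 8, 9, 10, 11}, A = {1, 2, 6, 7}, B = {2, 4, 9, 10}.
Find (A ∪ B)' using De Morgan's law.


U = {1, 2, 3, 4, 5, 6, 7, 8, 9, 10, 11}
A = {1, 2, 6, 7}, B = {2, 4, 9, 10}
A ∪ B = {1, 2, 4, 6, 7, 9, 10}
(A ∪ B)' = U \ (A ∪ B) = {3, 5, 8, 11}
Verification via A' ∩ B': A' = {3, 4, 5, 8, 9, 10, 11}, B' = {1, 3, 5, 6, 7, 8, 11}
A' ∩ B' = {3, 5, 8, 11} ✓

{3, 5, 8, 11}


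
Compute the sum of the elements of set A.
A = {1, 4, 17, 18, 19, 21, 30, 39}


Set A = {1, 4, 17, 18, 19, 21, 30, 39}
Sum = 1 + 4 + 17 + 18 + 19 + 21 + 30 + 39 = 149

149


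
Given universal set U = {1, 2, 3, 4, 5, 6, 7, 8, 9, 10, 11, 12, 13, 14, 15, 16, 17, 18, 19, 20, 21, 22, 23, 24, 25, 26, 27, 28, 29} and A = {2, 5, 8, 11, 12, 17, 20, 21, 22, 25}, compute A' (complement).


Universal set U = {1, 2, 3, 4, 5, 6, 7, 8, 9, 10, 11, 12, 13, 14, 15, 16, 17, 18, 19, 20, 21, 22, 23, 24, 25, 26, 27, 28, 29}
Set A = {2, 5, 8, 11, 12, 17, 20, 21, 22, 25}
A' = U \ A = elements in U but not in A
Checking each element of U:
1 (not in A, include), 2 (in A, exclude), 3 (not in A, include), 4 (not in A, include), 5 (in A, exclude), 6 (not in A, include), 7 (not in A, include), 8 (in A, exclude), 9 (not in A, include), 10 (not in A, include), 11 (in A, exclude), 12 (in A, exclude), 13 (not in A, include), 14 (not in A, include), 15 (not in A, include), 16 (not in A, include), 17 (in A, exclude), 18 (not in A, include), 19 (not in A, include), 20 (in A, exclude), 21 (in A, exclude), 22 (in A, exclude), 23 (not in A, include), 24 (not in A, include), 25 (in A, exclude), 26 (not in A, include), 27 (not in A, include), 28 (not in A, include), 29 (not in A, include)
A' = {1, 3, 4, 6, 7, 9, 10, 13, 14, 15, 16, 18, 19, 23, 24, 26, 27, 28, 29}

{1, 3, 4, 6, 7, 9, 10, 13, 14, 15, 16, 18, 19, 23, 24, 26, 27, 28, 29}


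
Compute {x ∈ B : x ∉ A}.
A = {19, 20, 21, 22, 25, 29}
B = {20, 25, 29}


Set A = {19, 20, 21, 22, 25, 29}
Set B = {20, 25, 29}
Check each element of B against A:
20 ∈ A, 25 ∈ A, 29 ∈ A
Elements of B not in A: {}

{}


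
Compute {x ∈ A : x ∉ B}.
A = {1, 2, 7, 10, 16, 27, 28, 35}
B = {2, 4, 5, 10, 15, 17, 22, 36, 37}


Set A = {1, 2, 7, 10, 16, 27, 28, 35}
Set B = {2, 4, 5, 10, 15, 17, 22, 36, 37}
Check each element of A against B:
1 ∉ B (include), 2 ∈ B, 7 ∉ B (include), 10 ∈ B, 16 ∉ B (include), 27 ∉ B (include), 28 ∉ B (include), 35 ∉ B (include)
Elements of A not in B: {1, 7, 16, 27, 28, 35}

{1, 7, 16, 27, 28, 35}


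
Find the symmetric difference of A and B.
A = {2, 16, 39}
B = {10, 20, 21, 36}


Set A = {2, 16, 39}
Set B = {10, 20, 21, 36}
A △ B = (A \ B) ∪ (B \ A)
Elements in A but not B: {2, 16, 39}
Elements in B but not A: {10, 20, 21, 36}
A △ B = {2, 10, 16, 20, 21, 36, 39}

{2, 10, 16, 20, 21, 36, 39}


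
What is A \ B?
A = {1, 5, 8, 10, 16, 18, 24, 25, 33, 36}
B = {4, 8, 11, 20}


Set A = {1, 5, 8, 10, 16, 18, 24, 25, 33, 36}
Set B = {4, 8, 11, 20}
A \ B includes elements in A that are not in B.
Check each element of A:
1 (not in B, keep), 5 (not in B, keep), 8 (in B, remove), 10 (not in B, keep), 16 (not in B, keep), 18 (not in B, keep), 24 (not in B, keep), 25 (not in B, keep), 33 (not in B, keep), 36 (not in B, keep)
A \ B = {1, 5, 10, 16, 18, 24, 25, 33, 36}

{1, 5, 10, 16, 18, 24, 25, 33, 36}


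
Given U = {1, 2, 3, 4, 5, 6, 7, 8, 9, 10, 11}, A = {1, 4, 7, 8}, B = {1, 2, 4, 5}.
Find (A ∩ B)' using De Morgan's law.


U = {1, 2, 3, 4, 5, 6, 7, 8, 9, 10, 11}
A = {1, 4, 7, 8}, B = {1, 2, 4, 5}
A ∩ B = {1, 4}
(A ∩ B)' = U \ (A ∩ B) = {2, 3, 5, 6, 7, 8, 9, 10, 11}
Verification via A' ∪ B': A' = {2, 3, 5, 6, 9, 10, 11}, B' = {3, 6, 7, 8, 9, 10, 11}
A' ∪ B' = {2, 3, 5, 6, 7, 8, 9, 10, 11} ✓

{2, 3, 5, 6, 7, 8, 9, 10, 11}
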